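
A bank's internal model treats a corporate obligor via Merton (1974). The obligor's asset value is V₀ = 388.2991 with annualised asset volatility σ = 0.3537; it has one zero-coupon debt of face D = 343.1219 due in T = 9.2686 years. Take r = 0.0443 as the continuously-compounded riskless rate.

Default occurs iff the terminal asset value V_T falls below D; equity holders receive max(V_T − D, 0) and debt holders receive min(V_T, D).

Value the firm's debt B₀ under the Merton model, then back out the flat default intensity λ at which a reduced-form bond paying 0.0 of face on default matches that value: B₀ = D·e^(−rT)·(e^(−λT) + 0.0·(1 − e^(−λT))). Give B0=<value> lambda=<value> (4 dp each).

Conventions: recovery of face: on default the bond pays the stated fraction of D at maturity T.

Equity is a call on the firm's assets struck at D = 343.1219:
d₁ = [ln(V₀/D) + (r + σ²/2)T] / (σ√T)
   = [ln(388.2991/343.1219) + (0.0443 + 0.5·0.3537²)·9.2686] / (0.3537·√9.2686)
   = [0.123690 + 0.990367] / 1.076818 = 1.034583
d₂ = d₁ − σ√T = 1.034583 − 1.076818 = -0.042235
N(d₁) = 0.849568,  N(d₂) = 0.483156,  e^(−rT) = 0.663253
E₀ = V₀·N(d₁) − D·e^(−rT)·N(d₂)
   = 388.2991·0.849568 − 343.1219·0.663253·0.483156 = 219.931591
B₀ = V₀ − E₀ = 388.2991 − 219.931591 = 168.367509
e^(−λT) = (B₀·e^(rT)/D − 0)/(1 − 0) = (168.3675·1.507721/343.1219 − 0)/1 = 0.73982789
λ = −ln(0.73982789)/9.2686 = 0.032512

B0=168.3675 lambda=0.0325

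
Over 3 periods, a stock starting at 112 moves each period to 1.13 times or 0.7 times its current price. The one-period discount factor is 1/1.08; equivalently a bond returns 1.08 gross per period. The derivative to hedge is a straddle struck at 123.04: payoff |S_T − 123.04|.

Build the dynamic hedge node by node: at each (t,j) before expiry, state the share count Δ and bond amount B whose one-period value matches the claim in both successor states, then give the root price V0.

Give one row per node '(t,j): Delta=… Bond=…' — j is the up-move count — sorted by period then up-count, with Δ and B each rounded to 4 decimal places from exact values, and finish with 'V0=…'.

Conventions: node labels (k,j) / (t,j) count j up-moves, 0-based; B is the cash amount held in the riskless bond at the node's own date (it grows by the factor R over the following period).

Since d<R<u, set p* = (R−d)/(u−d) = 0.8837; price each node as the discounted p*-expectation of its children.
Expiry values: V(3,0)=84.6240, V(3,1)=61.0256, V(3,2)=22.9310, V(3,3)=38.5645
  t=2,j=0: stock 54.8800 → up 62.0144 (V=61.0256), down 38.4160 (V=84.6240). Price 59.0459; hedge Δ=-1.0000, bond B=113.9259.
  t=2,j=1: stock 88.5920 → up 100.1090 (V=22.9310), down 62.0144 (V=61.0256). Price 25.3339; hedge Δ=-1.0000, bond B=113.9259.
  t=2,j=2: stock 143.0128 → up 161.6045 (V=38.5645), down 100.1090 (V=22.9310). Price 34.0247; hedge Δ=0.2542, bond B=-2.3321.
  t=1,j=0: stock 78.4000 → up 88.5920 (V=25.3339), down 54.8800 (V=59.0459). Price 27.0870; hedge Δ=-1.0000, bond B=105.4870.
  t=1,j=1: stock 126.5600 → up 143.0128 (V=34.0247), down 88.5920 (V=25.3339). Price 30.5686; hedge Δ=0.1597, bond B=10.3576.
  t=0,j=0: stock 112.0000 → up 126.5600 (V=30.5686), down 78.4000 (V=27.0870). Price 27.9294; hedge Δ=0.0723, bond B=19.8326.
As a check, the time-0 holding Δ(0,0)·S0 + B(0,0) comes to 27.9294 — exactly V0.

(0,0): Delta=0.0723 Bond=19.8326
(1,0): Delta=-1.0000 Bond=105.4870
(1,1): Delta=0.1597 Bond=10.3576
(2,0): Delta=-1.0000 Bond=113.9259
(2,1): Delta=-1.0000 Bond=113.9259
(2,2): Delta=0.2542 Bond=-2.3321
V0=27.9294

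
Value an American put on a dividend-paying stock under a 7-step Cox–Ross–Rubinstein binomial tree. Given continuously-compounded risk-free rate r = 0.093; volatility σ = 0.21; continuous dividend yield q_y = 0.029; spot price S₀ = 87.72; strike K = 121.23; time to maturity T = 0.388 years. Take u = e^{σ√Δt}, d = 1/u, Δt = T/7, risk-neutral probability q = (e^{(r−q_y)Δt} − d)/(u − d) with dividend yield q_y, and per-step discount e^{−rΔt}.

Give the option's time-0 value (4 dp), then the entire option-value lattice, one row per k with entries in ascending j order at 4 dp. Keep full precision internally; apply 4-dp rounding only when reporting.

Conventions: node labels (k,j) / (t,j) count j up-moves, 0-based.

Δt=0.05543, u=1.05068, d=0.95176, q=0.52357, disc=e^(-rΔt)=0.99486
k=7 terminal: V=max(K-S,0) → 59.1723 52.7223 45.6019 37.7415 29.0640 19.4847 8.9097 0.0000
k=6: j=0 S=65.2029 intr=56.0271 cont=55.5085 V=56.0271[EX]; j=1 S=71.9799 intr=49.2501 cont=48.7424 V=49.2501[EX]; j=2 S=79.4611 intr=41.7689 cont=41.2732 V=41.7689[EX]; j=3 S=87.7200 intr=33.5100 cont=33.0276 V=33.5100[EX]; j=4 S=96.8372 intr=24.3928 cont=23.9250 V=24.3928[EX]; j=5 S=106.9021 intr=14.3279 cont=13.8763 V=14.3279[EX]; j=6 S=118.0130 intr=3.2170 cont=4.2231 V=4.2231[hold]
k=5: j=0 S=68.5077 intr=52.7223 cont=52.2091 V=52.7223[EX]; j=1 S=75.6281 intr=45.6019 cont=45.1001 V=45.6019[EX]; j=2 S=83.4885 intr=37.7415 cont=37.2523 V=37.7415[EX]; j=3 S=92.1660 intr=29.0640 cont=28.5888 V=29.0640[EX]; j=4 S=101.7453 intr=19.4847 cont=19.0248 V=19.4847[EX]; j=5 S=112.3203 intr=8.9097 cont=8.9909 V=8.9909[hold]
k=4: j=0 S=71.9799 intr=49.2501 cont=48.7424 V=49.2501[EX]; j=1 S=79.4611 intr=41.7689 cont=41.2732 V=41.7689[EX]; j=2 S=87.7200 intr=33.5100 cont=33.0276 V=33.5100[EX]; j=3 S=96.8372 intr=24.3928 cont=23.9250 V=24.3928[EX]; j=4 S=106.9021 intr=14.3279 cont=13.9186 V=14.3279[EX]
k=3: j=0 S=75.6281 intr=45.6019 cont=45.1001 V=45.6019[EX]; j=1 S=83.4885 intr=37.7415 cont=37.2523 V=37.7415[EX]; j=2 S=92.1660 intr=29.0640 cont=28.5888 V=29.0640[EX]; j=3 S=101.7453 intr=19.4847 cont=19.0248 V=19.4847[EX]
k=2: j=0 S=79.4611 intr=41.7689 cont=41.2732 V=41.7689[EX]; j=1 S=87.7200 intr=33.5100 cont=33.0276 V=33.5100[EX]; j=2 S=96.8372 intr=24.3928 cont=23.9250 V=24.3928[EX]
k=1: j=0 S=83.4885 intr=37.7415 cont=37.2523 V=37.7415[EX]; j=1 S=92.1660 intr=29.0640 cont=28.5888 V=29.0640[EX]
k=0: j=0 S=87.7200 intr=33.5100 cont=33.0276 V=33.5100[EX]

price = 33.5100
tree:
33.5100
37.7415 29.0640
41.7689 33.5100 24.3928
45.6019 37.7415 29.0640 19.4847
49.2501 41.7689 33.5100 24.3928 14.3279
52.7223 45.6019 37.7415 29.0640 19.4847 8.9909
56.0271 49.2501 41.7689 33.5100 24.3928 14.3279 4.2231
59.1723 52.7223 45.6019 37.7415 29.0640 19.4847 8.9097 0.0000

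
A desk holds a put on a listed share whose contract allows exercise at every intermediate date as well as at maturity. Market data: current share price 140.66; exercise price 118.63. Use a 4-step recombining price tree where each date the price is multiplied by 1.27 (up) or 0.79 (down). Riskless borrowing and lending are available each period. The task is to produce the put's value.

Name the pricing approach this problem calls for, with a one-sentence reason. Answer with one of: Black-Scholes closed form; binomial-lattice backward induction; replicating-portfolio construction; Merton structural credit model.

framework: binomial-lattice backward induction

Key observation: an American put (K = 118.63, S₀ = 140.66) on a 4-date tree has no closed form — the optimal stopping decision is embedded and must be resolved recursively from expiry.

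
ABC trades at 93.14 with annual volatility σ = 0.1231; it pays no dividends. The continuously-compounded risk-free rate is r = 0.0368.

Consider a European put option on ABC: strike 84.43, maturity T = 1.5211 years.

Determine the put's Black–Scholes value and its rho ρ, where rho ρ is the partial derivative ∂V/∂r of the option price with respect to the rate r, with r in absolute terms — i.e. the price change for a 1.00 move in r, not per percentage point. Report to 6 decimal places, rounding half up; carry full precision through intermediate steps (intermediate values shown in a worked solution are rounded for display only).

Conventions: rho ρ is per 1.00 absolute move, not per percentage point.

price = 1.057234
ρ = -21.098835

σ√T = 0.1231·√1.5211 = 0.151823
d₁ = (ln(S/K) + (r+σ²/2)T) / (σ√T) = (ln(93.14/84.43) + (0.0368+0.1231²/2)·1.5211) / 0.151823 = (0.098181 + 0.067502) / 0.151823 = 1.091289
d₂ = d₁ − σ√T = 1.091289 − 0.151823 = 0.939466
e^{−rT} = 0.945561
N(−d₁) = 0.137573,  N(−d₂) = 0.173746
Put price V = K·e^{−rT}·N(−d₂) − S·N(−d₁) = 13.870774 − 12.813540 = 1.057234
ρ = −K·T·e^{−rT}·N(−d₂) = -21.098835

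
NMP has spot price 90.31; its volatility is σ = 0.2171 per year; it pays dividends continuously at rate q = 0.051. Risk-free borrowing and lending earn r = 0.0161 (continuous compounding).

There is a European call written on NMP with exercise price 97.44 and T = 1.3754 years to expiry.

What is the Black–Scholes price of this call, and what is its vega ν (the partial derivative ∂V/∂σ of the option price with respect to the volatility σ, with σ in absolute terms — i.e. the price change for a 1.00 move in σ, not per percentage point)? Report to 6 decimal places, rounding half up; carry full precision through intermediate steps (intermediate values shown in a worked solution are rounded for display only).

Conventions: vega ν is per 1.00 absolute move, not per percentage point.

σ√T = 0.2171·√1.3754 = 0.254609
d₁ = (ln(S/K) + (r−q+σ²/2)T) / (σ√T) = (ln(90.31/97.44) + (0.0161−0.051+0.2171²/2)·1.3754) / 0.254609 = (-0.075989 − 0.015589) / 0.254609 = -0.359677
d₂ = d₁ − σ√T = -0.359677 − 0.254609 = -0.614286
e^{−rT} = 0.978099
e^{−qT} = 0.932258
N(d₁) = 0.359544,  N(d₂) = 0.269513
Call price V = S·e^{−qT}·N(d₁) − K·e^{−rT}·N(d₂) = 30.270847 − 25.686216 = 4.584631
φ(d₁) = (1/√(2π))·e^{−d₁²/2} = 0.373954
ν = S·e^{−qT}·φ(d₁)·√T = 36.923670

price = 4.584631
ν = 36.923670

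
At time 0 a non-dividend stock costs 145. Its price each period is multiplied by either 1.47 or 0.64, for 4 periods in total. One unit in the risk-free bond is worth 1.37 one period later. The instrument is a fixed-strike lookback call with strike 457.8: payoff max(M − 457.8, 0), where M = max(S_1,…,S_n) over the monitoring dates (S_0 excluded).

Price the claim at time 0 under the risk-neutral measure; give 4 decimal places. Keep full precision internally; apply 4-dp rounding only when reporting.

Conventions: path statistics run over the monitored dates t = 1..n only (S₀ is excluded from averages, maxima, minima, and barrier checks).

Set p* = 0.8795 (from d < R < u); the path-dependent value is the discounted p*-expectation over all price paths.
Enumerate all 2^4 = 16 price paths (U = up ×1.47, D = down ×0.64); each path with k up-moves has probability p*^k·(1−p*)^(4−k).
DDDD: M=92.8000, payoff=0.0000, prob=0.000211
UDDD: M=213.1500, payoff=0.0000, prob=0.001538
DUDD: M=136.4160, payoff=0.0000, prob=0.001538
UUDD: M=313.3305, payoff=0.0000, prob=0.011229
DDUD: M=92.8000, payoff=0.0000, prob=0.001538
UDUD: M=213.1500, payoff=0.0000, prob=0.011229
DUUD: M=200.5315, payoff=0.0000, prob=0.011229
UUUD: M=460.5958, payoff=2.7958, prob=0.081970
DDDU: M=92.8000, payoff=0.0000, prob=0.001538
UDDU: M=213.1500, payoff=0.0000, prob=0.011229
DUDU: M=136.4160, payoff=0.0000, prob=0.011229
UUDU: M=313.3305, payoff=0.0000, prob=0.081970
DDUU: M=128.3402, payoff=0.0000, prob=0.011229
UDUU: M=294.7813, payoff=0.0000, prob=0.081970
DUUU: M=294.7813, payoff=0.0000, prob=0.081970
UUUU: M=677.0759, payoff=219.2759, prob=0.598383
Price = Σ prob·payoff / R^4 = 131.440080 / 3.522754 = 37.3117

price = 37.3117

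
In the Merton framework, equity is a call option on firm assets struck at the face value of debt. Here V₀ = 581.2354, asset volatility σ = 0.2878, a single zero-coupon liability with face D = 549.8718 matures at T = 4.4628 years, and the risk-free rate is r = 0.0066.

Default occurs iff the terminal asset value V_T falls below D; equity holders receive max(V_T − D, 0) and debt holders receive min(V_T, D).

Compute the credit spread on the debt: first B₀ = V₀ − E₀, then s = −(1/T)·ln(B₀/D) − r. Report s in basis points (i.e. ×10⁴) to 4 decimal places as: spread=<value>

Work the structural quantities from V₀ = 581.2354 against face 549.8718:
d₁ = [ln(V₀/D) + (r + σ²/2)T] / (σ√T)
   = [ln(581.2354/549.8718) + (0.0066 + 0.5·0.2878²)·4.4628] / (0.2878·√4.4628)
   = [0.055471 + 0.214279] / 0.607987 = 0.443676
d₂ = d₁ − σ√T = 0.443676 − 0.607987 = -0.164311
N(d₁) = 0.671362,  N(d₂) = 0.434743,  e^(−rT) = 0.970975
E₀ = V₀·N(d₁) − D·e^(−rT)·N(d₂)
   = 581.2354·0.671362 − 549.8718·0.970975·0.434743 = 158.104666
B₀ = V₀ − E₀ = 581.2354 − 158.104666 = 423.130734
spread = −(1/T)·ln(B₀/D) − r = −(1/4.4628)·ln(423.130734/549.8718) − 0.0066 = 0.05210843
in basis points: 0.05210843 × 10⁴ = 521.0843 bp

spread=521.0843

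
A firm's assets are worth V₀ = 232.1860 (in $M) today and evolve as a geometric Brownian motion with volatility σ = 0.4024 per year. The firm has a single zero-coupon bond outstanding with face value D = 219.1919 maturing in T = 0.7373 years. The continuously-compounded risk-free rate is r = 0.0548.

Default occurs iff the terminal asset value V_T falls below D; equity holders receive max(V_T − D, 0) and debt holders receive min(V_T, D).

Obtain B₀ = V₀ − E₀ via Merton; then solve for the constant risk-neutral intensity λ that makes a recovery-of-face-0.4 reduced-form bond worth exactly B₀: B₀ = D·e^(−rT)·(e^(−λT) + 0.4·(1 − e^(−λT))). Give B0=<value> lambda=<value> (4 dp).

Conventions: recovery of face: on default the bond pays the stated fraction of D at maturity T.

Apply the equity-as-call identities (strike 219.1919, horizon 0.7373 years):
d₁ = [ln(V₀/D) + (r + σ²/2)T] / (σ√T)
   = [ln(232.1860/219.1919) + (0.0548 + 0.5·0.4024²)·0.7373] / (0.4024·√0.7373)
   = [0.057591 + 0.100098] / 0.345525 = 0.456375
d₂ = d₁ − σ√T = 0.456375 − 0.345525 = 0.110849
N(d₁) = 0.675940,  N(d₂) = 0.544132,  e^(−rT) = 0.960401
E₀ = V₀·N(d₁) − D·e^(−rT)·N(d₂)
   = 232.1860·0.675940 − 219.1919·0.960401·0.544132 = 42.397313
B₀ = V₀ − E₀ = 232.1860 − 42.397313 = 189.788687
e^(−λT) = (B₀·e^(rT)/D − 0.4)/(1 − 0.4) = (189.7887·1.041231/219.1919 − 0.4)/0.6 = 0.83592803
λ = −ln(0.83592803)/0.7373 = 0.243066

B0=189.7887 lambda=0.2431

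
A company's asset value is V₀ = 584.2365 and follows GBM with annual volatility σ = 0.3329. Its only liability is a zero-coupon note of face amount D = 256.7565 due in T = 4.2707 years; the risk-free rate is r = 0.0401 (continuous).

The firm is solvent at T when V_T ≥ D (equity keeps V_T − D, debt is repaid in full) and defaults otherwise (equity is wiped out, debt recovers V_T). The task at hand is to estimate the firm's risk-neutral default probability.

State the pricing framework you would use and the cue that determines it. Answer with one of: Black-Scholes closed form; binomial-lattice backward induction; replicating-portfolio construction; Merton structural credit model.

Key observation: a levered firm with one bullet debt due at 4.2707 years is the canonical structural-credit setup: equity is a call on the firm's assets struck at the face value.

framework: Merton structural credit model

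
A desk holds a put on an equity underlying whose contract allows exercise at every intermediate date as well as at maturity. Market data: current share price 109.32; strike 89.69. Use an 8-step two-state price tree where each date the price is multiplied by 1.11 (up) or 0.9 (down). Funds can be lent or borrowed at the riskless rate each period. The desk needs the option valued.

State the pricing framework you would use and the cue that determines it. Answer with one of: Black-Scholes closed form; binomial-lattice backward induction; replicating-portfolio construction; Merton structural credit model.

framework: binomial-lattice backward induction

Key observation: the defining feature is the embedded early-exercise option across 8 discrete dates on the spot-109.32 tree; pricing the strike-89.69 put means working backward with an exercise test at every node.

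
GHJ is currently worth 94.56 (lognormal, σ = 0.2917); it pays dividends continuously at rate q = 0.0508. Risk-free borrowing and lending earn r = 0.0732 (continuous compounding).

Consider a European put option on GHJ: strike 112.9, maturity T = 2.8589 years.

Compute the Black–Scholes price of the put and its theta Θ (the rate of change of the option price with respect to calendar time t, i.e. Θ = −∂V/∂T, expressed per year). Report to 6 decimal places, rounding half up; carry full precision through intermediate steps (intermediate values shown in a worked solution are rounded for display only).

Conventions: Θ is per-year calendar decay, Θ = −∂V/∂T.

σ√T = 0.2917·√2.8589 = 0.493215
d₁ = (ln(S/K) + (r−q+σ²/2)T) / (σ√T) = (ln(94.56/112.9) + (0.0732−0.0508+0.2917²/2)·2.8589) / 0.493215 = (-0.177268 + 0.185670) / 0.493215 = 0.017035
d₂ = d₁ − σ√T = 0.017035 − 0.493215 = -0.476180
e^{−rT} = 0.811175
e^{−qT} = 0.864822
N(−d₁) = 0.493204,  N(−d₂) = 0.683027
Put price V = K·e^{−rT}·N(−d₂) − S·e^{−qT}·N(−d₁) = 62.552734 − 40.333040 = 22.219693
φ(d₁) = (1/√(2π))·e^{−d₁²/2} = 0.398884
Θ = −S·e^{−qT}·φ(d₁)·σ/(2√T) − q·S·e^{−qT}·N(−d₁) + r·K·e^{−rT}·N(−d₂) = −2.813766 − 2.048918 + 4.578860 = -0.283824

price = 22.219693
Θ = -0.283824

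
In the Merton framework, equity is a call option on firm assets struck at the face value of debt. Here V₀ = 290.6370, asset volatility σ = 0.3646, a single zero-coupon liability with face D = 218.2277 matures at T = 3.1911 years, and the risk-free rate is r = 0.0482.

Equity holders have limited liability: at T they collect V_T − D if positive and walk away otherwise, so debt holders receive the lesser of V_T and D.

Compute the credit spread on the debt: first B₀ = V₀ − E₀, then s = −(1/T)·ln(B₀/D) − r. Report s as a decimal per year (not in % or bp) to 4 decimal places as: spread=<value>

spread=0.0391

Work the structural quantities from V₀ = 290.6370 against face 218.2277:
d₁ = [ln(V₀/D) + (r + σ²/2)T] / (σ√T)
   = [ln(290.6370/218.2277) + (0.0482 + 0.5·0.3646²)·3.1911] / (0.3646·√3.1911)
   = [0.286536 + 0.365913] / 0.651309 = 1.001750
d₂ = d₁ − σ√T = 1.001750 − 0.651309 = 0.350441
N(d₁) = 0.841768,  N(d₂) = 0.636996,  e^(−rT) = 0.857434
E₀ = V₀·N(d₁) − D·e^(−rT)·N(d₂)
   = 290.6370·0.841768 − 218.2277·0.857434·0.636996 = 125.456777
B₀ = V₀ − E₀ = 290.6370 − 125.456777 = 165.180223
spread = −(1/T)·ln(B₀/D) − r = −(1/3.1911)·ln(165.180223/218.2277) − 0.0482 = 0.03907457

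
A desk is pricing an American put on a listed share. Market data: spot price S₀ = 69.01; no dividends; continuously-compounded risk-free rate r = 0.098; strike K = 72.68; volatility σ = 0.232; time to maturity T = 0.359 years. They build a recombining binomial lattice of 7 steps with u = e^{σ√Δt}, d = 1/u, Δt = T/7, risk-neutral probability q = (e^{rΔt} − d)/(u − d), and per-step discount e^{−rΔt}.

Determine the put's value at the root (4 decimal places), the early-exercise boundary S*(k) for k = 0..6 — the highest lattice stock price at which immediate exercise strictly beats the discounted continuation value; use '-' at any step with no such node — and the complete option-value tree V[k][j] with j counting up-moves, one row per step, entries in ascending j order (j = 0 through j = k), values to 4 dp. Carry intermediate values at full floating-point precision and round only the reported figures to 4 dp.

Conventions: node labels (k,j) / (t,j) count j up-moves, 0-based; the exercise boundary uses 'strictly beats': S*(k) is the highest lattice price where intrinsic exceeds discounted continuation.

price = 4.8938
boundary = - - 62.1265 65.4778 62.1265 65.4778 69.0100
tree:
4.8938
7.3327 2.8184
10.5535 4.6000 1.2952
13.7333 7.2022 2.3799 0.3640
16.7504 10.5535 4.2376 0.7863 0.0000
19.6131 13.7333 7.2022 1.6987 0.0000 0.0000
22.3292 16.7504 10.5535 3.6700 0.0000 0.0000 0.0000
24.9063 19.6131 13.7333 7.2022 0.0000 0.0000 0.0000 0.0000

Δt=0.05129  u=1.05394  d=0.94882  q=0.53480  discount=0.99499
step 7 (expiry): payoffs max(K−S,0) = 24.9063 19.6131 13.7333 7.2022 0.0000 0.0000 0.0000 0.0000
step 6: (k=6,j=0): S=50.3508, K−S=22.3292, hold=21.9648 ⇒ V=22.3292 exercise | (k=6,j=1): S=55.9296, K−S=16.7504, hold=16.3861 ⇒ V=16.7504 exercise | (k=6,j=2): S=62.1265, K−S=10.5535, hold=10.1891 ⇒ V=10.5535 exercise | (k=6,j=3): S=69.0100, K−S=3.6700, hold=3.3337 ⇒ V=3.6700 exercise | (k=6,j=4): S=76.6562, K−S=0.0000, hold=0.0000 ⇒ V=0.0000 continue | (k=6,j=5): S=85.1496, K−S=0.0000, hold=0.0000 ⇒ V=0.0000 continue | (k=6,j=6): S=94.5840, K−S=0.0000, hold=0.0000 ⇒ V=0.0000 continue  boundary S*=69.0100
step 5: (k=5,j=0): S=53.0669, K−S=19.6131, hold=19.2487 ⇒ V=19.6131 exercise | (k=5,j=1): S=58.9467, K−S=13.7333, hold=13.3690 ⇒ V=13.7333 exercise | (k=5,j=2): S=65.4778, K−S=7.2022, hold=6.8378 ⇒ V=7.2022 exercise | (k=5,j=3): S=72.7327, K−S=0.0000, hold=1.6987 ⇒ V=1.6987 continue | (k=5,j=4): S=80.7914, K−S=0.0000, hold=0.0000 ⇒ V=0.0000 continue | (k=5,j=5): S=89.7429, K−S=0.0000, hold=0.0000 ⇒ V=0.0000 continue  boundary S*=65.4778
step 4: (k=4,j=0): S=55.9296, K−S=16.7504, hold=16.3861 ⇒ V=16.7504 exercise | (k=4,j=1): S=62.1265, K−S=10.5535, hold=10.1891 ⇒ V=10.5535 exercise | (k=4,j=2): S=69.0100, K−S=3.6700, hold=4.2376 ⇒ V=4.2376 continue | (k=4,j=3): S=76.6562, K−S=0.0000, hold=0.7863 ⇒ V=0.7863 continue | (k=4,j=4): S=85.1496, K−S=0.0000, hold=0.0000 ⇒ V=0.0000 continue  boundary S*=62.1265
step 3: (k=3,j=0): S=58.9467, K−S=13.7333, hold=13.3690 ⇒ V=13.7333 exercise | (k=3,j=1): S=65.4778, K−S=7.2022, hold=7.1398 ⇒ V=7.2022 exercise | (k=3,j=2): S=72.7327, K−S=0.0000, hold=2.3799 ⇒ V=2.3799 continue | (k=3,j=3): S=80.7914, K−S=0.0000, hold=0.3640 ⇒ V=0.3640 continue  boundary S*=65.4778
step 2: (k=2,j=0): S=62.1265, K−S=10.5535, hold=10.1891 ⇒ V=10.5535 exercise | (k=2,j=1): S=69.0100, K−S=3.6700, hold=4.6000 ⇒ V=4.6000 continue | (k=2,j=2): S=76.6562, K−S=0.0000, hold=1.2952 ⇒ V=1.2952 continue  boundary S*=62.1265
step 1: (k=1,j=0): S=65.4778, K−S=7.2022, hold=7.3327 ⇒ V=7.3327 continue | (k=1,j=1): S=72.7327, K−S=0.0000, hold=2.8184 ⇒ V=2.8184 continue  boundary S*=-
step 0: (k=0,j=0): S=69.0100, K−S=3.6700, hold=4.8938 ⇒ V=4.8938 continue  boundary S*=-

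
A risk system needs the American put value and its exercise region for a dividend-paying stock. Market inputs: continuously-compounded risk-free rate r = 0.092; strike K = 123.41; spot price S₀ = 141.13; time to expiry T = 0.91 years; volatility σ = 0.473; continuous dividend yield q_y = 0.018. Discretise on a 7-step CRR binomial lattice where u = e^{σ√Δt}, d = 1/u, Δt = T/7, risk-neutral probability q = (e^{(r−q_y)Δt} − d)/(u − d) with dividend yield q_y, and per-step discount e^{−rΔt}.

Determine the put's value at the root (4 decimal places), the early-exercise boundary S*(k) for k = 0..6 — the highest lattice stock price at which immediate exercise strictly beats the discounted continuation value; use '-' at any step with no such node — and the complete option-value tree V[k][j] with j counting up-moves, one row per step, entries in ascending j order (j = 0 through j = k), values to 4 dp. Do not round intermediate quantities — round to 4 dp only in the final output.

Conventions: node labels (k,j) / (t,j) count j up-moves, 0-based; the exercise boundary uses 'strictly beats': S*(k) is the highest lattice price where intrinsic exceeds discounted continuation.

price = 12.6357
boundary = - - - - 71.3439 84.6101 100.3432
tree:
12.6357
18.9900 6.2194
27.6857 10.2516 2.1033
38.8711 16.5261 3.8609 0.2941
52.0661 25.8604 7.0505 0.5786 0.0000
63.2524 38.7999 12.7980 1.1386 0.0000 0.0000
72.6846 52.0661 23.0668 2.2403 0.0000 0.0000 0.0000
80.6380 63.2524 38.7999 4.4082 0.0000 0.0000 0.0000 0.0000

Δt=0.13000  u=1.18595  d=0.84321  q=0.48567  discount=0.98811
step 7 (expiry): payoffs max(K−S,0) = 80.6380 63.2524 38.7999 4.4082 0.0000 0.0000 0.0000 0.0000
step 6: (k=6,j=0): S=50.7254, K−S=72.6846, hold=71.3360 ⇒ V=72.6846 exercise | (k=6,j=1): S=71.3439, K−S=52.0661, hold=50.7657 ⇒ V=52.0661 exercise | (k=6,j=2): S=100.3432, K−S=23.0668, hold=21.8341 ⇒ V=23.0668 exercise | (k=6,j=3): S=141.1300, K−S=0.0000, hold=2.2403 ⇒ V=2.2403 continue | (k=6,j=4): S=198.4955, K−S=0.0000, hold=0.0000 ⇒ V=0.0000 continue | (k=6,j=5): S=279.1786, K−S=0.0000, hold=0.0000 ⇒ V=0.0000 continue | (k=6,j=6): S=392.6572, K−S=0.0000, hold=0.0000 ⇒ V=0.0000 continue  boundary S*=100.3432
step 5: (k=5,j=0): S=60.1576, K−S=63.2524, hold=61.9258 ⇒ V=63.2524 exercise | (k=5,j=1): S=84.6101, K−S=38.7999, hold=37.5305 ⇒ V=38.7999 exercise | (k=5,j=2): S=119.0018, K−S=4.4082, hold=12.7980 ⇒ V=12.7980 continue | (k=5,j=3): S=167.3729, K−S=0.0000, hold=1.1386 ⇒ V=1.1386 continue | (k=5,j=4): S=235.4054, K−S=0.0000, hold=0.0000 ⇒ V=0.0000 continue | (k=5,j=5): S=331.0914, K−S=0.0000, hold=0.0000 ⇒ V=0.0000 continue  boundary S*=84.6101
step 4: (k=4,j=0): S=71.3439, K−S=52.0661, hold=50.7657 ⇒ V=52.0661 exercise | (k=4,j=1): S=100.3432, K−S=23.0668, hold=25.8604 ⇒ V=25.8604 continue | (k=4,j=2): S=141.1300, K−S=0.0000, hold=7.0505 ⇒ V=7.0505 continue | (k=4,j=3): S=198.4955, K−S=0.0000, hold=0.5786 ⇒ V=0.5786 continue | (k=4,j=4): S=279.1786, K−S=0.0000, hold=0.0000 ⇒ V=0.0000 continue  boundary S*=71.3439
step 3: (k=3,j=0): S=84.6101, K−S=38.7999, hold=38.8711 ⇒ V=38.8711 continue | (k=3,j=1): S=119.0018, K−S=4.4082, hold=16.5261 ⇒ V=16.5261 continue | (k=3,j=2): S=167.3729, K−S=0.0000, hold=3.8609 ⇒ V=3.8609 continue | (k=3,j=3): S=235.4054, K−S=0.0000, hold=0.2941 ⇒ V=0.2941 continue  boundary S*=-
step 2: (k=2,j=0): S=100.3432, K−S=23.0668, hold=27.6857 ⇒ V=27.6857 continue | (k=2,j=1): S=141.1300, K−S=0.0000, hold=10.2516 ⇒ V=10.2516 continue | (k=2,j=2): S=198.4955, K−S=0.0000, hold=2.1033 ⇒ V=2.1033 continue  boundary S*=-
step 1: (k=1,j=0): S=119.0018, K−S=4.4082, hold=18.9900 ⇒ V=18.9900 continue | (k=1,j=1): S=167.3729, K−S=0.0000, hold=6.2194 ⇒ V=6.2194 continue  boundary S*=-
step 0: (k=0,j=0): S=141.1300, K−S=0.0000, hold=12.6357 ⇒ V=12.6357 continue  boundary S*=-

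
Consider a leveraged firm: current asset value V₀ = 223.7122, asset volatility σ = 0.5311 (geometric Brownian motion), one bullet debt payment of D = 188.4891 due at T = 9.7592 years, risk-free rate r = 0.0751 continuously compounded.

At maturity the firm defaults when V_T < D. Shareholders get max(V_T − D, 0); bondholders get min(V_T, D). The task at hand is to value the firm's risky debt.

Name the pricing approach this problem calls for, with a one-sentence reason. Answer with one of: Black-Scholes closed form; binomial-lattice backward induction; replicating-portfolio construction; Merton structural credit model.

framework: Merton structural credit model

Key observation: assets follow a GBM and default happens iff V_T < 188.4891; valuing claims on that split (equity as a call, risky debt as the residual) is the structural model's definition.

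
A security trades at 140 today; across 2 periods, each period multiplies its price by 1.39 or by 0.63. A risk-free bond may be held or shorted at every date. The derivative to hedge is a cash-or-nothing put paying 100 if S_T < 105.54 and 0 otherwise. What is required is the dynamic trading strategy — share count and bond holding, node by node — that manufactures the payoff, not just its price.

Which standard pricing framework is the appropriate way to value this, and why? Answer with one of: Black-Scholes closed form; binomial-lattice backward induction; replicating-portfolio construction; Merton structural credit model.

framework: replicating-portfolio construction

Key observation: the task asks for the hedge itself — share and bond holdings at every node of the 2-period tree on spot 140 with factors 1.39/0.63 — which is exactly what the replicating-portfolio construction produces.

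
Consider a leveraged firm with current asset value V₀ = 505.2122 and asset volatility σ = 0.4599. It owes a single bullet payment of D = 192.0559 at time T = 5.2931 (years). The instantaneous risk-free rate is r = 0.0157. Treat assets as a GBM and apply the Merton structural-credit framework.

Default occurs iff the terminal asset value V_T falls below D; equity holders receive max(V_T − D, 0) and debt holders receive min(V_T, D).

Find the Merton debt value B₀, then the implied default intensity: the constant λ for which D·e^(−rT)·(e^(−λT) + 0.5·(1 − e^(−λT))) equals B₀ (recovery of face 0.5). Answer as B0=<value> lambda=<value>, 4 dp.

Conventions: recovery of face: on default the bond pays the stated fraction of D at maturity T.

B0=152.2806 lambda=0.0612

Work the structural quantities from V₀ = 505.2122 against face 192.0559:
d₁ = [ln(V₀/D) + (r + σ²/2)T] / (σ√T)
   = [ln(505.2122/192.0559) + (0.0157 + 0.5·0.4599²)·5.2931] / (0.4599·√5.2931)
   = [0.967192 + 0.642868] / 1.058080 = 1.521681
d₂ = d₁ − σ√T = 1.521681 − 1.058080 = 0.463601
N(d₁) = 0.935956,  N(d₂) = 0.678533,  e^(−rT) = 0.920258
E₀ = V₀·N(d₁) − D·e^(−rT)·N(d₂)
   = 505.2122·0.935956 − 192.0559·0.920258·0.678533 = 352.931559
B₀ = V₀ − E₀ = 505.2122 − 352.931559 = 152.280641
e^(−λT) = (B₀·e^(rT)/D − 0.5)/(1 − 0.5) = (152.2806·1.086652/192.0559 − 0.5)/0.5 = 0.72320727
λ = −ln(0.72320727)/5.2931 = 0.061223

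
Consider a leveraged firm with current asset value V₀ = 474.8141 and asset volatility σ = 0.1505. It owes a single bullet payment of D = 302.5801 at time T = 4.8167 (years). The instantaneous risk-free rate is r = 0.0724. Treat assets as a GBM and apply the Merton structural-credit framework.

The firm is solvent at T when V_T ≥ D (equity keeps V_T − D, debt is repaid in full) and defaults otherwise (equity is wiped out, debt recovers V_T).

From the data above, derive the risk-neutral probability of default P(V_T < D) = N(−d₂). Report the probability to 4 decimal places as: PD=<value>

PD=0.0121

Equity is a call on the firm's assets struck at D = 302.5801:
d₁ = [ln(V₀/D) + (r + σ²/2)T] / (σ√T)
   = [ln(474.8141/302.5801) + (0.0724 + 0.5·0.1505²)·4.8167] / (0.1505·√4.8167)
   = [0.450577 + 0.403279] / 0.330302 = 2.585077
d₂ = d₁ − σ√T = 2.585077 − 0.330302 = 2.254774
risk-neutral PD = N(−d₂) = N(-2.254774) = 0.012074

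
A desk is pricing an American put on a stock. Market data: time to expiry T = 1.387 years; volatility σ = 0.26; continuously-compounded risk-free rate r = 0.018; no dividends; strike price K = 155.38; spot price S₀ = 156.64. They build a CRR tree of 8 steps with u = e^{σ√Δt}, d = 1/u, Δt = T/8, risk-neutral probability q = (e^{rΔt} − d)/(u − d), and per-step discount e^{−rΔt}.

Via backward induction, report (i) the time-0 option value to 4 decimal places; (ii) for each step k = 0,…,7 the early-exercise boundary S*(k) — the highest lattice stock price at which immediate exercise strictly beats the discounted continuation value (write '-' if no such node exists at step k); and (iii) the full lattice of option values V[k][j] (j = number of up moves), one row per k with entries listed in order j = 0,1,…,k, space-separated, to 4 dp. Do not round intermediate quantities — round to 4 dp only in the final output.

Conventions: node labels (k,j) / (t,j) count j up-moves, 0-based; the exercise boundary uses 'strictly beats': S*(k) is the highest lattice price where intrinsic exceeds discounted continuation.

Δt=0.17338  u=1.11434  d=0.89739  q=0.48737  discount=0.99688
step 8 (expiry): payoffs max(K−S,0) = 89.4975 73.5706 53.7934 29.2351 0.0000 0.0000 0.0000 0.0000 0.0000
step 7: (k=7,j=0): S=73.4153, K−S=81.9647, hold=81.4805 ⇒ V=81.9647 exercise | (k=7,j=1): S=91.1633, K−S=64.2167, hold=63.7326 ⇒ V=64.2167 exercise | (k=7,j=2): S=113.2017, K−S=42.1783, hold=41.6941 ⇒ V=42.1783 exercise | (k=7,j=3): S=140.5679, K−S=14.8121, hold=14.9401 ⇒ V=14.9401 continue | (k=7,j=4): S=174.5498, K−S=0.0000, hold=0.0000 ⇒ V=0.0000 continue | (k=7,j=5): S=216.7466, K−S=0.0000, hold=0.0000 ⇒ V=0.0000 continue | (k=7,j=6): S=269.1445, K−S=0.0000, hold=0.0000 ⇒ V=0.0000 continue | (k=7,j=7): S=334.2094, K−S=0.0000, hold=0.0000 ⇒ V=0.0000 continue  boundary S*=113.2017
step 6: (k=6,j=0): S=81.8094, K−S=73.5706, hold=73.0864 ⇒ V=73.5706 exercise | (k=6,j=1): S=101.5866, K−S=53.7934, hold=53.3093 ⇒ V=53.7934 exercise | (k=6,j=2): S=126.1449, K−S=29.2351, hold=28.8132 ⇒ V=29.2351 exercise | (k=6,j=3): S=156.6400, K−S=0.0000, hold=7.6349 ⇒ V=7.6349 continue | (k=6,j=4): S=194.5073, K−S=0.0000, hold=0.0000 ⇒ V=0.0000 continue | (k=6,j=5): S=241.5288, K−S=0.0000, hold=0.0000 ⇒ V=0.0000 continue | (k=6,j=6): S=299.9177, K−S=0.0000, hold=0.0000 ⇒ V=0.0000 continue  boundary S*=126.1449
step 5: (k=5,j=0): S=91.1633, K−S=64.2167, hold=63.7326 ⇒ V=64.2167 exercise | (k=5,j=1): S=113.2017, K−S=42.1783, hold=41.6941 ⇒ V=42.1783 exercise | (k=5,j=2): S=140.5679, K−S=14.8121, hold=18.6496 ⇒ V=18.6496 continue | (k=5,j=3): S=174.5498, K−S=0.0000, hold=3.9017 ⇒ V=3.9017 continue | (k=5,j=4): S=216.7466, K−S=0.0000, hold=0.0000 ⇒ V=0.0000 continue | (k=5,j=5): S=269.1445, K−S=0.0000, hold=0.0000 ⇒ V=0.0000 continue  boundary S*=113.2017
step 4: (k=4,j=0): S=101.5866, K−S=53.7934, hold=53.3093 ⇒ V=53.7934 exercise | (k=4,j=1): S=126.1449, K−S=29.2351, hold=30.6154 ⇒ V=30.6154 continue | (k=4,j=2): S=156.6400, K−S=0.0000, hold=11.4262 ⇒ V=11.4262 continue | (k=4,j=3): S=194.5073, K−S=0.0000, hold=1.9939 ⇒ V=1.9939 continue | (k=4,j=4): S=241.5288, K−S=0.0000, hold=0.0000 ⇒ V=0.0000 continue  boundary S*=101.5866
step 3: (k=3,j=0): S=113.2017, K−S=42.1783, hold=42.3648 ⇒ V=42.3648 continue | (k=3,j=1): S=140.5679, K−S=14.8121, hold=21.1969 ⇒ V=21.1969 continue | (k=3,j=2): S=174.5498, K−S=0.0000, hold=6.8079 ⇒ V=6.8079 continue | (k=3,j=3): S=216.7466, K−S=0.0000, hold=1.0189 ⇒ V=1.0189 continue  boundary S*=-
step 2: (k=2,j=0): S=126.1449, K−S=29.2351, hold=31.9484 ⇒ V=31.9484 continue | (k=2,j=1): S=156.6400, K−S=0.0000, hold=14.1400 ⇒ V=14.1400 continue | (k=2,j=2): S=194.5073, K−S=0.0000, hold=3.9741 ⇒ V=3.9741 continue  boundary S*=-
step 1: (k=1,j=0): S=140.5679, K−S=14.8121, hold=23.1966 ⇒ V=23.1966 continue | (k=1,j=1): S=174.5498, K−S=0.0000, hold=9.1568 ⇒ V=9.1568 continue  boundary S*=-
step 0: (k=0,j=0): S=156.6400, K−S=0.0000, hold=16.3031 ⇒ V=16.3031 continue  boundary S*=-

price = 16.3031
boundary = - - - - 101.5866 113.2017 126.1449 113.2017
tree:
16.3031
23.1966 9.1568
31.9484 14.1400 3.9741
42.3648 21.1969 6.8079 1.0189
53.7934 30.6154 11.4262 1.9939 0.0000
64.2167 42.1783 18.6496 3.9017 0.0000 0.0000
73.5706 53.7934 29.2351 7.6349 0.0000 0.0000 0.0000
81.9647 64.2167 42.1783 14.9401 0.0000 0.0000 0.0000 0.0000
89.4975 73.5706 53.7934 29.2351 0.0000 0.0000 0.0000 0.0000 0.0000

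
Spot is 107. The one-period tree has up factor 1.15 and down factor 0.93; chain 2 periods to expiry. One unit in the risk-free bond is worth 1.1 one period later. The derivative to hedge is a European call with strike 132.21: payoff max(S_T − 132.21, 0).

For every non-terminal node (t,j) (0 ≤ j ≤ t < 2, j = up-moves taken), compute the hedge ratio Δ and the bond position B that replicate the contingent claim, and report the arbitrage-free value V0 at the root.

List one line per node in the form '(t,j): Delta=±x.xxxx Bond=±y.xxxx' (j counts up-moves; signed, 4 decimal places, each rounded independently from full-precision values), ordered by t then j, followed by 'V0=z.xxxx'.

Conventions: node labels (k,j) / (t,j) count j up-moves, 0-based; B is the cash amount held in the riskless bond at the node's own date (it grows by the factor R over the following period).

Risk-neutral probability p* = (R−d)/(u−d) = (1.1−0.93)/(1.15−0.93) = 0.7727.
Terminal payoffs: V(2,0)=0.0000, V(2,1)=0.0000, V(2,2)=9.2975
(1,0): S=99.5100. Δ = (V_up−V_dn)/(S_up−S_dn) = (0.0000−0.0000)/(114.4365−92.5443) = 0.0000. V = [p*·0.0000 + (1−p*)·0.0000]/1.1 = 0.0000. B = V − Δ·S = 0.0000.
(1,1): S=123.0500. Δ = (V_up−V_dn)/(S_up−S_dn) = (9.2975−0.0000)/(141.5075−114.4365) = 0.3434. V = [p*·9.2975 + (1−p*)·0.0000]/1.1 = 6.5313. B = V − Δ·S = -35.7301.
(0,0): S=107.0000. Δ = (V_up−V_dn)/(S_up−S_dn) = (6.5313−0.0000)/(123.0500−99.5100) = 0.2775. V = [p*·6.5313 + (1−p*)·0.0000]/1.1 = 4.5881. B = V − Δ·S = -25.0996.
As a check, the time-0 holding Δ(0,0)·S0 + B(0,0) comes to 4.5881 — exactly V0.

(0,0): Delta=0.2775 Bond=-25.0996
(1,0): Delta=0.0000 Bond=0.0000
(1,1): Delta=0.3434 Bond=-35.7301
V0=4.5881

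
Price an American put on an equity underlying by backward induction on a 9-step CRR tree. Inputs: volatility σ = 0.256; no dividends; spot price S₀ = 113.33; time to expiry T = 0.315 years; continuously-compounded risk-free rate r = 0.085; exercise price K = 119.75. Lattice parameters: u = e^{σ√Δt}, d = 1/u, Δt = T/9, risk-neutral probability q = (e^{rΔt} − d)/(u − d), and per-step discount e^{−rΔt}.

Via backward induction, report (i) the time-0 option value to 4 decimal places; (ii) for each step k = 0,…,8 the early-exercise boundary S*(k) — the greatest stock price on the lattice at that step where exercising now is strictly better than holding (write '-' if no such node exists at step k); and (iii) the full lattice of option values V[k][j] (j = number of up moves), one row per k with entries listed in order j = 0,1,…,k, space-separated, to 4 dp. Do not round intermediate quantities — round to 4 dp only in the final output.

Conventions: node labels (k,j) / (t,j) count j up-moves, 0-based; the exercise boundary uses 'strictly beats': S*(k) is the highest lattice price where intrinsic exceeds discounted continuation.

Δt=0.03500  u=1.04906  d=0.95324  q=0.51912  discount=0.99703
step 9 (expiry): payoffs max(K−S,0) = 46.1044 38.7012 30.5539 21.5875 11.7198 0.8602 0.0000 0.0000 0.0000 0.0000
step 8: (k=8,j=0): S=77.2586, K−S=42.4914, hold=42.1357 ⇒ V=42.4914 exercise | (k=8,j=1): S=85.0249, K−S=34.7251, hold=34.3693 ⇒ V=34.7251 exercise | (k=8,j=2): S=93.5720, K−S=26.1780, hold=25.8223 ⇒ V=26.1780 exercise | (k=8,j=3): S=102.9782, K−S=16.7718, hold=16.4161 ⇒ V=16.7718 exercise | (k=8,j=4): S=113.3300, K−S=6.4200, hold=6.0643 ⇒ V=6.4200 exercise | (k=8,j=5): S=124.7224, K−S=0.0000, hold=0.4124 ⇒ V=0.4124 continue | (k=8,j=6): S=137.2600, K−S=0.0000, hold=0.0000 ⇒ V=0.0000 continue | (k=8,j=7): S=151.0579, K−S=0.0000, hold=0.0000 ⇒ V=0.0000 continue | (k=8,j=8): S=166.2428, K−S=0.0000, hold=0.0000 ⇒ V=0.0000 continue  boundary S*=113.3300
step 7: (k=7,j=0): S=81.0488, K−S=38.7012, hold=38.3455 ⇒ V=38.7012 exercise | (k=7,j=1): S=89.1961, K−S=30.5539, hold=30.1981 ⇒ V=30.5539 exercise | (k=7,j=2): S=98.1625, K−S=21.5875, hold=21.2318 ⇒ V=21.5875 exercise | (k=7,j=3): S=108.0302, K−S=11.7198, hold=11.3641 ⇒ V=11.7198 exercise | (k=7,j=4): S=118.8898, K−S=0.8602, hold=3.2915 ⇒ V=3.2915 continue | (k=7,j=5): S=130.8411, K−S=0.0000, hold=0.1977 ⇒ V=0.1977 continue | (k=7,j=6): S=143.9938, K−S=0.0000, hold=0.0000 ⇒ V=0.0000 continue | (k=7,j=7): S=158.4686, K−S=0.0000, hold=0.0000 ⇒ V=0.0000 continue  boundary S*=108.0302
step 6: (k=6,j=0): S=85.0249, K−S=34.7251, hold=34.3693 ⇒ V=34.7251 exercise | (k=6,j=1): S=93.5720, K−S=26.1780, hold=25.8223 ⇒ V=26.1780 exercise | (k=6,j=2): S=102.9782, K−S=16.7718, hold=16.4161 ⇒ V=16.7718 exercise | (k=6,j=3): S=113.3300, K−S=6.4200, hold=7.3227 ⇒ V=7.3227 continue | (k=6,j=4): S=124.7224, K−S=0.0000, hold=1.6805 ⇒ V=1.6805 continue | (k=6,j=5): S=137.2600, K−S=0.0000, hold=0.0948 ⇒ V=0.0948 continue | (k=6,j=6): S=151.0579, K−S=0.0000, hold=0.0000 ⇒ V=0.0000 continue  boundary S*=102.9782
step 5: (k=5,j=0): S=89.1961, K−S=30.5539, hold=30.1981 ⇒ V=30.5539 exercise | (k=5,j=1): S=98.1625, K−S=21.5875, hold=21.2318 ⇒ V=21.5875 exercise | (k=5,j=2): S=108.0302, K−S=11.7198, hold=11.8313 ⇒ V=11.8313 continue | (k=5,j=3): S=118.8898, K−S=0.8602, hold=4.3806 ⇒ V=4.3806 continue | (k=5,j=4): S=130.8411, K−S=0.0000, hold=0.8548 ⇒ V=0.8548 continue | (k=5,j=5): S=143.9938, K−S=0.0000, hold=0.0455 ⇒ V=0.0455 continue  boundary S*=98.1625
step 4: (k=4,j=0): S=93.5720, K−S=26.1780, hold=25.8223 ⇒ V=26.1780 exercise | (k=4,j=1): S=102.9782, K−S=16.7718, hold=16.4738 ⇒ V=16.7718 exercise | (k=4,j=2): S=113.3300, K−S=6.4200, hold=7.9398 ⇒ V=7.9398 continue | (k=4,j=3): S=124.7224, K−S=0.0000, hold=2.5427 ⇒ V=2.5427 continue | (k=4,j=4): S=137.2600, K−S=0.0000, hold=0.4333 ⇒ V=0.4333 continue  boundary S*=102.9782
step 3: (k=3,j=0): S=98.1625, K−S=21.5875, hold=21.2318 ⇒ V=21.5875 exercise | (k=3,j=1): S=108.0302, K−S=11.7198, hold=12.1507 ⇒ V=12.1507 continue | (k=3,j=2): S=118.8898, K−S=0.8602, hold=5.1228 ⇒ V=5.1228 continue | (k=3,j=3): S=130.8411, K−S=0.0000, hold=1.4434 ⇒ V=1.4434 continue  boundary S*=98.1625
step 2: (k=2,j=0): S=102.9782, K−S=16.7718, hold=16.6391 ⇒ V=16.7718 exercise | (k=2,j=1): S=113.3300, K−S=6.4200, hold=8.4771 ⇒ V=8.4771 continue | (k=2,j=2): S=124.7224, K−S=0.0000, hold=3.2032 ⇒ V=3.2032 continue  boundary S*=102.9782
step 1: (k=1,j=0): S=108.0302, K−S=11.7198, hold=12.4288 ⇒ V=12.4288 continue | (k=1,j=1): S=118.8898, K−S=0.8602, hold=5.7223 ⇒ V=5.7223 continue  boundary S*=-
step 0: (k=0,j=0): S=113.3300, K−S=6.4200, hold=8.9207 ⇒ V=8.9207 continue  boundary S*=-

price = 8.9207
boundary = - - 102.9782 98.1625 102.9782 98.1625 102.9782 108.0302 113.3300
tree:
8.9207
12.4288 5.7223
16.7718 8.4771 3.2032
21.5875 12.1507 5.1228 1.4434
26.1780 16.7718 7.9398 2.5427 0.4333
30.5539 21.5875 11.8313 4.3806 0.8548 0.0455
34.7251 26.1780 16.7718 7.3227 1.6805 0.0948 0.0000
38.7012 30.5539 21.5875 11.7198 3.2915 0.1977 0.0000 0.0000
42.4914 34.7251 26.1780 16.7718 6.4200 0.4124 0.0000 0.0000 0.0000
46.1044 38.7012 30.5539 21.5875 11.7198 0.8602 0.0000 0.0000 0.0000 0.0000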